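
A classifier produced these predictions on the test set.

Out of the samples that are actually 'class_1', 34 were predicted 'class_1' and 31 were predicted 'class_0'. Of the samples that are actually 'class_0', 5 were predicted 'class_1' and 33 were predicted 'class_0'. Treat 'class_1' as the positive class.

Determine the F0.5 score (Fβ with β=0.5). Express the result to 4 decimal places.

Fβ = (1+β²)·TP / ((1+β²)·TP + β²·FN + FP), with β²=1/4
= 1.25·34 / (1.25·34 + 0.25·31 + 5) = 0.7692

0.7692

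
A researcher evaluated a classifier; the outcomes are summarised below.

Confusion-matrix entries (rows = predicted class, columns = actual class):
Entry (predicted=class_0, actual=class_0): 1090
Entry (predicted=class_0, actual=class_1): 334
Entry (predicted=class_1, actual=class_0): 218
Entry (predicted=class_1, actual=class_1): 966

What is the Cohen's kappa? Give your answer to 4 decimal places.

Observed agreement pₒ = trace/N = 2056/2608 = 0.78834
Expected agreement pₑ = Σ (rowᵢ·colᵢ)/N² = (1308·1424 + 1300·1184)/2608² = 0.50014
κ = (pₒ − pₑ)/(1 − pₑ) = (0.78834 − 0.50014)/(1 − 0.50014) = 0.5766

0.5766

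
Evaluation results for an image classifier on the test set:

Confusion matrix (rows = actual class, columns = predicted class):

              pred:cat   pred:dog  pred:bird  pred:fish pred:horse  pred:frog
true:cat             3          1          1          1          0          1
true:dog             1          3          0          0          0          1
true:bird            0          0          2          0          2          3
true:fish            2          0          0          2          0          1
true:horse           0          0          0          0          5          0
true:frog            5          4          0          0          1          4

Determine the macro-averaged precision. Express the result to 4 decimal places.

0.5010

Per-class precision (TP/(TP+FP)):
  cat: TP=3, FP=1+0+2+0+5=8 → 3/11 = 0.27273
  dog: TP=3, FP=1+0+0+0+4=5 → 3/8 = 0.37500
  bird: TP=2, FP=1+0+0+0+0=1 → 2/3 = 0.66667
  fish: TP=2, FP=1+0+0+0+0=1 → 2/3 = 0.66667
  horse: TP=5, FP=0+0+2+0+1=3 → 5/8 = 0.62500
  frog: TP=4, FP=1+1+3+1+0=6 → 4/10 = 0.40000
Macro-precision = mean = (0.27273 + 0.37500 + 0.66667 + 0.66667 + 0.62500 + 0.40000) / 6 = 0.5010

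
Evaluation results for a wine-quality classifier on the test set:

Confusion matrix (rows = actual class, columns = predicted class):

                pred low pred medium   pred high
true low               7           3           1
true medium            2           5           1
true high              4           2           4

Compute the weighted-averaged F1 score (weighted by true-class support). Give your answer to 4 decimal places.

0.5469

Per-class F1 score (2·TP/(2·TP+FP+FN)):
  low: TP=7, FP=2+4=6, FN=3+1=4 → 14/24 = 0.58333
  medium: TP=5, FP=3+2=5, FN=2+1=3 → 10/18 = 0.55556
  high: TP=4, FP=1+1=2, FN=4+2=6 → 8/16 = 0.50000
Weighted-F1 score = Σ (supportᵢ/N)·F1 scoreᵢ with N=29: (11/29)·0.58333 + (8/29)·0.55556 + (10/29)·0.50000 = 0.5469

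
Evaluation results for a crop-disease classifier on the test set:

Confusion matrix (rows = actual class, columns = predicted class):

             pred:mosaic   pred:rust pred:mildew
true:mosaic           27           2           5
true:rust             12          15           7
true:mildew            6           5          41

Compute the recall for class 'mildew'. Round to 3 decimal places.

Take TP from the diagonal, FP from the rest of the 'mildew' prediction marginal, FN from the rest of the 'mildew' actual marginal.
recall = TP/(TP+FN).
mildew: TP=41, FN=6+5=11 → 41/52 = 0.7885

0.788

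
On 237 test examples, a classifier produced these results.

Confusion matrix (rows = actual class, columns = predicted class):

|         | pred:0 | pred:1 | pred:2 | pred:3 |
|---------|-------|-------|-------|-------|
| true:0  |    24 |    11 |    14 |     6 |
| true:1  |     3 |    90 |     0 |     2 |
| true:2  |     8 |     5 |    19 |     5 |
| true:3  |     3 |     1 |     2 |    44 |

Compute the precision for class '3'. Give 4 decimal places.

0.7719

One-vs-rest for '3': TP = diagonal; FP = other classes predicted '3'; FN = '3' predicted as other.
precision = TP/(TP+FP).
3: TP=44, FP=6+2+5=13 → 44/57 = 0.77193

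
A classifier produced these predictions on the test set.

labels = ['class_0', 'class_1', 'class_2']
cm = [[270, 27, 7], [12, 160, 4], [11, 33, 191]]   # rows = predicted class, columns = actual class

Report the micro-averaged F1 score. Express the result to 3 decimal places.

0.869

Micro-averaging pools counts across classes: ΣTP=621, ΣFP=94, ΣFN=94.
Micro-F1 score = 2·TP/(2·TP+FP+FN) on pooled counts = 0.869 (equals overall accuracy in single-label multiclass).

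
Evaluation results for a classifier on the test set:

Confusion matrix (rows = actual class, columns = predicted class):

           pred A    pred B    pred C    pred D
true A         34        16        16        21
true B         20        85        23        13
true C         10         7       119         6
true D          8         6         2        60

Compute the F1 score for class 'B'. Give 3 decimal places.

0.667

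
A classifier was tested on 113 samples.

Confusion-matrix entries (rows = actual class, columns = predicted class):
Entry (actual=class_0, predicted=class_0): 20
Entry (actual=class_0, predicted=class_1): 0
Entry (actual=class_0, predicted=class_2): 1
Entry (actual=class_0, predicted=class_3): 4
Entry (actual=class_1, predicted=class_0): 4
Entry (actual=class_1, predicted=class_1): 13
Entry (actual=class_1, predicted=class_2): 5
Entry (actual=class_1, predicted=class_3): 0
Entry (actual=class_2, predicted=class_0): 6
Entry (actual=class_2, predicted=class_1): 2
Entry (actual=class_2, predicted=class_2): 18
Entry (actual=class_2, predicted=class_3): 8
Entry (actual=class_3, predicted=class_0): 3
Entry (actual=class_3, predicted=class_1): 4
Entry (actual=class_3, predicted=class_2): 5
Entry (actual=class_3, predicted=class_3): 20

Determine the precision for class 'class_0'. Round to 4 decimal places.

0.6061

Take TP from the diagonal, FP from the rest of the 'class_0' prediction marginal, FN from the rest of the 'class_0' actual marginal.
precision = TP/(TP+FP).
class_0: TP=20, FP=4+6+3=13 → 20/33 = 0.60606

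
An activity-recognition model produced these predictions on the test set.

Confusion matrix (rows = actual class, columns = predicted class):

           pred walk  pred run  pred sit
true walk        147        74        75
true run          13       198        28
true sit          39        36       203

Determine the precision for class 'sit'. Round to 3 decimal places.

Take TP from the diagonal, FP from the rest of the 'sit' prediction marginal, FN from the rest of the 'sit' actual marginal.
precision = TP/(TP+FP).
sit: TP=203, FP=75+28=103 → 203/306 = 0.6634

0.663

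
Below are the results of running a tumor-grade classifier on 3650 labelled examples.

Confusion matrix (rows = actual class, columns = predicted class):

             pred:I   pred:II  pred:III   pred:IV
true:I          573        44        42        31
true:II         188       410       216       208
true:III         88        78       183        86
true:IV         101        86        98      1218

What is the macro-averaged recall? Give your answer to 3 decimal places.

0.616

Per-class recall (TP/(TP+FN)):
  I: TP=573, FN=44+42+31=117 → 573/690 = 0.8304
  II: TP=410, FN=188+216+208=612 → 410/1022 = 0.4012
  III: TP=183, FN=88+78+86=252 → 183/435 = 0.4207
  IV: TP=1218, FN=101+86+98=285 → 1218/1503 = 0.8104
Macro-recall = mean = (0.8304 + 0.4012 + 0.4207 + 0.8104) / 4 = 0.616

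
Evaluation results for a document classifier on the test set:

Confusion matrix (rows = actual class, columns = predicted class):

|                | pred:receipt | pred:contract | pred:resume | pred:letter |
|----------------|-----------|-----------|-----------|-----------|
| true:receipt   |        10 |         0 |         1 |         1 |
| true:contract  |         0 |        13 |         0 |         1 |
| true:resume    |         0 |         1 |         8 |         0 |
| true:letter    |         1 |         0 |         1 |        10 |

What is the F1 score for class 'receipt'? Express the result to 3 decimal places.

0.870

F1 score = 2·TP/(2·TP+FP+FN).
receipt: TP=10, FP=0+0+1=1, FN=0+1+1=2 → 20/23 = 0.8696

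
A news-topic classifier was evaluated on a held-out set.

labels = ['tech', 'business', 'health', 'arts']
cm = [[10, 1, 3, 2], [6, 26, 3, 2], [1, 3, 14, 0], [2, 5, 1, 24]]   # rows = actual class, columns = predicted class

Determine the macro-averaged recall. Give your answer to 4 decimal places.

Per-class recall (TP/(TP+FN)):
  tech: TP=10, FN=1+3+2=6 → 10/16 = 0.62500
  business: TP=26, FN=6+3+2=11 → 26/37 = 0.70270
  health: TP=14, FN=1+3+0=4 → 14/18 = 0.77778
  arts: TP=24, FN=2+5+1=8 → 24/32 = 0.75000
Macro-recall = mean = (0.62500 + 0.70270 + 0.77778 + 0.75000) / 4 = 0.7139

0.7139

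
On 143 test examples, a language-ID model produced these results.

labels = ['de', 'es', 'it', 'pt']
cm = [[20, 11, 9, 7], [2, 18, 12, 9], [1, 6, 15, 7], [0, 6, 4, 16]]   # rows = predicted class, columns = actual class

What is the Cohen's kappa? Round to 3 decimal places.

0.318

Observed agreement pₒ = trace/N = 69/143 = 0.4825
Expected agreement pₑ = Σ (rowᵢ·colᵢ)/N² = (23·47 + 41·41 + 40·29 + 39·26)/143² = 0.2414
κ = (pₒ − pₑ)/(1 − pₑ) = (0.4825 − 0.2414)/(1 − 0.2414) = 0.318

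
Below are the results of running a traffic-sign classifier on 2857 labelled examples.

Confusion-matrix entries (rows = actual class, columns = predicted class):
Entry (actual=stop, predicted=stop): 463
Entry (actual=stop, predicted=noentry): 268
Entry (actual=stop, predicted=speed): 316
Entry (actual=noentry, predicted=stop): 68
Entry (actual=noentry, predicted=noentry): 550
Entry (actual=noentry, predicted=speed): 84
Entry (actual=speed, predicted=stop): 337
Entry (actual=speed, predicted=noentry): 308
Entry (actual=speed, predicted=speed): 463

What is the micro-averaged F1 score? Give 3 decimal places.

0.517

Micro-averaging pools counts across classes: ΣTP=1476, ΣFP=1381, ΣFN=1381.
Micro-F1 score = 2·TP/(2·TP+FP+FN) on pooled counts = 0.517 (equals overall accuracy in single-label multiclass).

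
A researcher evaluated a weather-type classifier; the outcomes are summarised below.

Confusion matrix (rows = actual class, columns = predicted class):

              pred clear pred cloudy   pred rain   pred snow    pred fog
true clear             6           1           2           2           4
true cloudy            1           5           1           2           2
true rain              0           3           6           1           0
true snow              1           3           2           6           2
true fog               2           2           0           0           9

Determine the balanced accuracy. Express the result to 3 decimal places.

0.515

Balanced accuracy = mean of per-class recall.
  clear: recall = 6/15 = 0.4000
  cloudy: recall = 5/11 = 0.4545
  rain: recall = 6/10 = 0.6000
  snow: recall = 6/14 = 0.4286
  fog: recall = 9/13 = 0.6923
Mean = (0.4000 + 0.4545 + 0.6000 + 0.4286 + 0.6923) / 5 = 0.515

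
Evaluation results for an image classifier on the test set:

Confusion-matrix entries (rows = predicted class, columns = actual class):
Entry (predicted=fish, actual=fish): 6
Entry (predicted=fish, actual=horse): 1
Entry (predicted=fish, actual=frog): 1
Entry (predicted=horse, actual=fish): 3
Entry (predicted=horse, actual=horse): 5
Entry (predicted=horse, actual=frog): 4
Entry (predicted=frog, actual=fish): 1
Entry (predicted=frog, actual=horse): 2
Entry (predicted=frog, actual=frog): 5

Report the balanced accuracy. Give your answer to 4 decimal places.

0.5750

Balanced accuracy = mean of per-class recall.
  fish: recall = 6/10 = 0.60000
  horse: recall = 5/8 = 0.62500
  frog: recall = 5/10 = 0.50000
Mean = (0.60000 + 0.62500 + 0.50000) / 3 = 0.5750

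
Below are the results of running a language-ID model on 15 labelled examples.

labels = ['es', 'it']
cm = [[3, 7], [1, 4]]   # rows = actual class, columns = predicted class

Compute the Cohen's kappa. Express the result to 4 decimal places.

0.0769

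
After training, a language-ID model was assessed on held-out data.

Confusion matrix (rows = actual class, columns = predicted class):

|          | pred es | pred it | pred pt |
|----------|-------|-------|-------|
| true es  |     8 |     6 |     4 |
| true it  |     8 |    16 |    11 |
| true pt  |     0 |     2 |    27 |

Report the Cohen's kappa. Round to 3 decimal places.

0.419

Observed agreement pₒ = trace/N = 51/82 = 0.6220
Expected agreement pₑ = Σ (rowᵢ·colᵢ)/N² = (18·16 + 35·24 + 29·42)/82² = 0.3489
κ = (pₒ − pₑ)/(1 − pₑ) = (0.6220 − 0.3489)/(1 − 0.3489) = 0.419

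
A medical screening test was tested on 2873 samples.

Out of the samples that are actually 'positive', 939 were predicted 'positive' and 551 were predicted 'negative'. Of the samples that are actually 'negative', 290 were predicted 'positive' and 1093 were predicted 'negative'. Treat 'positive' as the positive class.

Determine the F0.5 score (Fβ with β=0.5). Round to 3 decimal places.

0.733

Fβ = (1+β²)·TP / ((1+β²)·TP + β²·FN + FP), with β²=1/4
= 1.25·939 / (1.25·939 + 0.25·551 + 290) = 0.733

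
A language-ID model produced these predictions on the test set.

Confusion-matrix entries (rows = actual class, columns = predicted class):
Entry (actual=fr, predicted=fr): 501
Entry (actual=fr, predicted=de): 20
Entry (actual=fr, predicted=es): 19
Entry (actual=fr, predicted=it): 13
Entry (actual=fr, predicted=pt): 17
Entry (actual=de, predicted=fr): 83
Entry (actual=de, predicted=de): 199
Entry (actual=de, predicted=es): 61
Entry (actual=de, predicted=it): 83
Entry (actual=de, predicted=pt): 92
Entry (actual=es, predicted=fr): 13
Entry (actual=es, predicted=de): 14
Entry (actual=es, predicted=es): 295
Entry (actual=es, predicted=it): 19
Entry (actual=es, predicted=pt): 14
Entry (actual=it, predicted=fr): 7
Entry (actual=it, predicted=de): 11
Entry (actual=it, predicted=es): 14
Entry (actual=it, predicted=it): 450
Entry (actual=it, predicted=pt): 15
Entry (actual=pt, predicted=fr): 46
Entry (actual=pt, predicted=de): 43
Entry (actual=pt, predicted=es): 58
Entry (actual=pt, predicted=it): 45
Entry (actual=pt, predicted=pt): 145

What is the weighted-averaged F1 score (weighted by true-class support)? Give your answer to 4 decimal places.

0.6794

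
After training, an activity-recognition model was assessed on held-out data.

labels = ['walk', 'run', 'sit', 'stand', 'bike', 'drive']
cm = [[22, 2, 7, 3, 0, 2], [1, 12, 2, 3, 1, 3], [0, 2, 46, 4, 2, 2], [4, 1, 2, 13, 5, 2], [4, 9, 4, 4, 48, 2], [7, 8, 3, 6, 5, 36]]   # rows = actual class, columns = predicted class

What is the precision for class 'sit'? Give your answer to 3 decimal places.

precision = TP/(TP+FP).
sit: TP=46, FP=7+2+2+4+3=18 → 46/64 = 0.7188

0.719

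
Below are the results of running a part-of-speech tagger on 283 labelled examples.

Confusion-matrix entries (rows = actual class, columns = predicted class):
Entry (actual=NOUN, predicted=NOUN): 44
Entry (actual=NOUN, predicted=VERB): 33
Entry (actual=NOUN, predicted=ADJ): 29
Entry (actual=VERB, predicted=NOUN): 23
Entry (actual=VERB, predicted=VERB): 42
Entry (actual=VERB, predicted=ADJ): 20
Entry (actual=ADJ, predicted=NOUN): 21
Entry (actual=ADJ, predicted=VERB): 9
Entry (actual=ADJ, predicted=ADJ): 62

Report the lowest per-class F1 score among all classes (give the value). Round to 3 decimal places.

0.454

Per-class F1 score (2·TP/(2·TP+FP+FN)):
  NOUN: TP=44, FP=23+21=44, FN=33+29=62 → 88/194 = 0.4536
  VERB: TP=42, FP=33+9=42, FN=23+20=43 → 84/169 = 0.4970
  ADJ: TP=62, FP=29+20=49, FN=21+9=30 → 124/203 = 0.6108
Lowest is class 'NOUN' with F1 score = 0.454.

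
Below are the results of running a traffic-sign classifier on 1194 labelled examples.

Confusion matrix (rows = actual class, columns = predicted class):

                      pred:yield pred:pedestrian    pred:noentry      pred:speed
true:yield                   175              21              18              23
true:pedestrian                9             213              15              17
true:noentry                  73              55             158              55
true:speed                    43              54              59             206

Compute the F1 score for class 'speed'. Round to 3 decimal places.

0.621

F1 score = 2·TP/(2·TP+FP+FN).
speed: TP=206, FP=23+17+55=95, FN=43+54+59=156 → 412/663 = 0.6214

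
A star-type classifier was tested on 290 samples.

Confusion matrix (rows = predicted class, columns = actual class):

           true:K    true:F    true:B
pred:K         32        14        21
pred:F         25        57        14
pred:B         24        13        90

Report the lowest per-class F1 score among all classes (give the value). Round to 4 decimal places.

Per-class F1 score (2·TP/(2·TP+FP+FN)):
  K: TP=32, FP=14+21=35, FN=25+24=49 → 64/148 = 0.43243
  F: TP=57, FP=25+14=39, FN=14+13=27 → 114/180 = 0.63333
  B: TP=90, FP=24+13=37, FN=21+14=35 → 180/252 = 0.71429
Lowest is class 'K' with F1 score = 0.4324.

0.4324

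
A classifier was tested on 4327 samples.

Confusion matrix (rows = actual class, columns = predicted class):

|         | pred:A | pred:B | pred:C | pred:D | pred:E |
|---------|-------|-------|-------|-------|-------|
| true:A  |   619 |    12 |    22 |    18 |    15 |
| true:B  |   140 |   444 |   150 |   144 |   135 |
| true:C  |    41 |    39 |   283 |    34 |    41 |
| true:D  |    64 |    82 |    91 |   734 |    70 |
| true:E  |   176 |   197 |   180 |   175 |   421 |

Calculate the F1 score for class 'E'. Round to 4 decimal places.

F1 score = 2·TP/(2·TP+FP+FN).
E: TP=421, FP=15+135+41+70=261, FN=176+197+180+175=728 → 842/1831 = 0.45986

0.4599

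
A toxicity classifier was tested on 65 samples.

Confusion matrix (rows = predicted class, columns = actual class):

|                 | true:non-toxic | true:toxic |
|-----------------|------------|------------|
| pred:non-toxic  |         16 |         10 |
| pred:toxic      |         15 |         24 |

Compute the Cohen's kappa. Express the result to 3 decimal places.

0.224

Observed agreement pₒ = trace/N = 40/65 = 0.6154
Expected agreement pₑ = Σ (rowᵢ·colᵢ)/N² = (31·26 + 34·39)/65² = 0.5046
κ = (pₒ − pₑ)/(1 − pₑ) = (0.6154 − 0.5046)/(1 − 0.5046) = 0.224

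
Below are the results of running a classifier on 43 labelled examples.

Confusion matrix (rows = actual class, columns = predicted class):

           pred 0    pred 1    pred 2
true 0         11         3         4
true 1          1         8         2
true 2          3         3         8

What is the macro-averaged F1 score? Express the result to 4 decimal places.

Per-class F1 score (2·TP/(2·TP+FP+FN)):
  0: TP=11, FP=1+3=4, FN=3+4=7 → 22/33 = 0.66667
  1: TP=8, FP=3+3=6, FN=1+2=3 → 16/25 = 0.64000
  2: TP=8, FP=4+2=6, FN=3+3=6 → 16/28 = 0.57143
Macro-F1 score = mean = (0.66667 + 0.64000 + 0.57143) / 3 = 0.6260

0.6260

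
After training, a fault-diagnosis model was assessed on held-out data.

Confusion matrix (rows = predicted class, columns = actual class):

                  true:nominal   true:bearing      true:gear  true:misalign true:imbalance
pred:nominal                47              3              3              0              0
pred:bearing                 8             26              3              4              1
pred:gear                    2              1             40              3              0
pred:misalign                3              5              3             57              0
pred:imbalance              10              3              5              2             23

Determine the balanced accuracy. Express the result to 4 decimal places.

0.7837

Balanced accuracy = mean of per-class recall.
  nominal: recall = 47/70 = 0.67143
  bearing: recall = 26/38 = 0.68421
  gear: recall = 40/54 = 0.74074
  misalign: recall = 57/66 = 0.86364
  imbalance: recall = 23/24 = 0.95833
Mean = (0.67143 + 0.68421 + 0.74074 + 0.86364 + 0.95833) / 5 = 0.7837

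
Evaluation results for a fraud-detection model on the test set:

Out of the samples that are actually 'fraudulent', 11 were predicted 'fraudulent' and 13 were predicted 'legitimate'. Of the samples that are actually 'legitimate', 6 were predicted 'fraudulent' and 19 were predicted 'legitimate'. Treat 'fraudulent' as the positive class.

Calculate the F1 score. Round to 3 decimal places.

Precision = TP/(TP+FP) = 11/17 = 0.6471
Recall = TP/(TP+FN) = 11/24 = 0.4583
F1 = 2·TP/(2·TP+FP+FN) = 22/41 = 0.537

0.537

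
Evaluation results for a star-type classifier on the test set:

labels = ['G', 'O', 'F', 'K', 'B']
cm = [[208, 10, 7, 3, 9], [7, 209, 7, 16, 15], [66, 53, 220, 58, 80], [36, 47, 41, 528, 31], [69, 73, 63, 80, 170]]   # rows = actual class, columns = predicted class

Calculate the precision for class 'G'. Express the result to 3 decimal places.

One-vs-rest for 'G': TP = diagonal; FP = other classes predicted 'G'; FN = 'G' predicted as other.
precision = TP/(TP+FP).
G: TP=208, FP=7+66+36+69=178 → 208/386 = 0.5389

0.539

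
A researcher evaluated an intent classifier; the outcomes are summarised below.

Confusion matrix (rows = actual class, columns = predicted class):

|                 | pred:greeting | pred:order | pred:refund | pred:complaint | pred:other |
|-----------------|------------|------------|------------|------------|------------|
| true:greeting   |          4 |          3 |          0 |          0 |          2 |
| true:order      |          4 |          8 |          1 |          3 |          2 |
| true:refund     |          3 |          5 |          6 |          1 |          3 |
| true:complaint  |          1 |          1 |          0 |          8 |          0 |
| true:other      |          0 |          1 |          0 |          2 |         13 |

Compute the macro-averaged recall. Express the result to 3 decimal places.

0.567

Per-class recall (TP/(TP+FN)):
  greeting: TP=4, FN=3+0+0+2=5 → 4/9 = 0.4444
  order: TP=8, FN=4+1+3+2=10 → 8/18 = 0.4444
  refund: TP=6, FN=3+5+1+3=12 → 6/18 = 0.3333
  complaint: TP=8, FN=1+1+0+0=2 → 8/10 = 0.8000
  other: TP=13, FN=0+1+0+2=3 → 13/16 = 0.8125
Macro-recall = mean = (0.4444 + 0.4444 + 0.3333 + 0.8000 + 0.8125) / 5 = 0.567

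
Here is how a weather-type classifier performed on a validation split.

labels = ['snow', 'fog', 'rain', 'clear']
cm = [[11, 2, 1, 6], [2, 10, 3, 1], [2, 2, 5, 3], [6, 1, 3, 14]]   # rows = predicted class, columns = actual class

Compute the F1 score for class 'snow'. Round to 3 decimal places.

Take TP from the diagonal, FP from the rest of the 'snow' prediction marginal, FN from the rest of the 'snow' actual marginal.
F1 score = 2·TP/(2·TP+FP+FN).
snow: TP=11, FP=2+1+6=9, FN=2+2+6=10 → 22/41 = 0.5366

0.537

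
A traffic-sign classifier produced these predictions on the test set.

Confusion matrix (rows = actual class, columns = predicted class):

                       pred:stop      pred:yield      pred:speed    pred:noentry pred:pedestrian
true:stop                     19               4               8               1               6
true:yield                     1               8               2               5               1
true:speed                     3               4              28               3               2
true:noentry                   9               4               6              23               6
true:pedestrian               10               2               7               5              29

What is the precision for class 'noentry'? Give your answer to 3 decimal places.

0.622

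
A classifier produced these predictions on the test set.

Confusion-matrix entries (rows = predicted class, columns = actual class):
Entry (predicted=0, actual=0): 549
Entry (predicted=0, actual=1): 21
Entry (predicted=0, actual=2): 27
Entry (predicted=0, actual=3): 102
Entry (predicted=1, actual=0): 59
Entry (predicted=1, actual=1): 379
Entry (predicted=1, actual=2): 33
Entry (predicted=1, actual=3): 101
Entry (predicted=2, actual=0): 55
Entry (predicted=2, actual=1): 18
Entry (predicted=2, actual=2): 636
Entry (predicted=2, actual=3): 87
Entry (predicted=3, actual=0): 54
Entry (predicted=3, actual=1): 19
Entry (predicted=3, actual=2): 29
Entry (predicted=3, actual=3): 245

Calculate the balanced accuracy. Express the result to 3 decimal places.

Balanced accuracy = mean of per-class recall.
  0: recall = 549/717 = 0.7657
  1: recall = 379/437 = 0.8673
  2: recall = 636/725 = 0.8772
  3: recall = 245/535 = 0.4579
Mean = (0.7657 + 0.8673 + 0.8772 + 0.4579) / 4 = 0.742

0.742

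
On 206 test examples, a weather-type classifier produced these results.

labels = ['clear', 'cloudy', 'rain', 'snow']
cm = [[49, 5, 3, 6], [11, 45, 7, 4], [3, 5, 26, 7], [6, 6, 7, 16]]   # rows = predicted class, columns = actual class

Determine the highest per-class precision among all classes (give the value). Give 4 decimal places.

Per-class precision (TP/(TP+FP)):
  clear: TP=49, FP=5+3+6=14 → 49/63 = 0.77778
  cloudy: TP=45, FP=11+7+4=22 → 45/67 = 0.67164
  rain: TP=26, FP=3+5+7=15 → 26/41 = 0.63415
  snow: TP=16, FP=6+6+7=19 → 16/35 = 0.45714
Highest is class 'clear' with precision = 0.7778.

0.7778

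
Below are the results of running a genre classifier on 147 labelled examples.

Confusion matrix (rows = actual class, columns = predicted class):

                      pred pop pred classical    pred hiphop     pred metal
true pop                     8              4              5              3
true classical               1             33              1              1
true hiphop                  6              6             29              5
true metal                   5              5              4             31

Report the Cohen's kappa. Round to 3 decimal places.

Observed agreement pₒ = trace/N = 101/147 = 0.6871
Expected agreement pₑ = Σ (rowᵢ·colᵢ)/N² = (20·20 + 36·48 + 46·39 + 45·40)/147² = 0.2648
κ = (pₒ − pₑ)/(1 − pₑ) = (0.6871 − 0.2648)/(1 − 0.2648) = 0.574

0.574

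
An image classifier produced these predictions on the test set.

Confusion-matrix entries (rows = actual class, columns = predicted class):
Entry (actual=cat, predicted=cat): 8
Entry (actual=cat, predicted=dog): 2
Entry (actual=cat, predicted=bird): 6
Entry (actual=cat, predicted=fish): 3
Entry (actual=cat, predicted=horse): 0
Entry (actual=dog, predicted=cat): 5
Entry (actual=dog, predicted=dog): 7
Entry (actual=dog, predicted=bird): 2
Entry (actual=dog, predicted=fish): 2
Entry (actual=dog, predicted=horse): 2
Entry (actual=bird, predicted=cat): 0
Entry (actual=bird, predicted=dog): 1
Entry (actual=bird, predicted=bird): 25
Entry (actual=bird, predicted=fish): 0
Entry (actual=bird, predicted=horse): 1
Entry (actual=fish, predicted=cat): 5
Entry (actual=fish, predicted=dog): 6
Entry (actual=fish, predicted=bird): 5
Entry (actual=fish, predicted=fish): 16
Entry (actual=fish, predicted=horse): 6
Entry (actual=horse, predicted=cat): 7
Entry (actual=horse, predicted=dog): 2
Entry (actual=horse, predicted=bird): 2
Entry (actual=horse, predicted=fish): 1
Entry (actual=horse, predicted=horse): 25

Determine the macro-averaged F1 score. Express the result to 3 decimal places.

0.547

Per-class F1 score (2·TP/(2·TP+FP+FN)):
  cat: TP=8, FP=5+0+5+7=17, FN=2+6+3+0=11 → 16/44 = 0.3636
  dog: TP=7, FP=2+1+6+2=11, FN=5+2+2+2=11 → 14/36 = 0.3889
  bird: TP=25, FP=6+2+5+2=15, FN=0+1+0+1=2 → 50/67 = 0.7463
  fish: TP=16, FP=3+2+0+1=6, FN=5+6+5+6=22 → 32/60 = 0.5333
  horse: TP=25, FP=0+2+1+6=9, FN=7+2+2+1=12 → 50/71 = 0.7042
Macro-F1 score = mean = (0.3636 + 0.3889 + 0.7463 + 0.5333 + 0.7042) / 5 = 0.547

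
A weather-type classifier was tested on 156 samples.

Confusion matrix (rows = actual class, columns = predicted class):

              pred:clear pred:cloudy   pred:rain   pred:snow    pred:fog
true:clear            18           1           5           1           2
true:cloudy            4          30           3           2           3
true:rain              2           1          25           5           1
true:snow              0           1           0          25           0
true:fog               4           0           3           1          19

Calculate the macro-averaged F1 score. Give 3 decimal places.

0.747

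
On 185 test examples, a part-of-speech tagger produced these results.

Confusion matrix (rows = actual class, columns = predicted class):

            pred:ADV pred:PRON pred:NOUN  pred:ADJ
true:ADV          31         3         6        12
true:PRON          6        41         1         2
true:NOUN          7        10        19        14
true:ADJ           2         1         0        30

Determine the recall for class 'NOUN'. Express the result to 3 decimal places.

0.380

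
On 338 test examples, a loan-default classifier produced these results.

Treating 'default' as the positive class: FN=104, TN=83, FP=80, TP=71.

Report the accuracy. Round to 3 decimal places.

0.456

Accuracy = (TP+TN)/N = (71+83)/338 = 0.456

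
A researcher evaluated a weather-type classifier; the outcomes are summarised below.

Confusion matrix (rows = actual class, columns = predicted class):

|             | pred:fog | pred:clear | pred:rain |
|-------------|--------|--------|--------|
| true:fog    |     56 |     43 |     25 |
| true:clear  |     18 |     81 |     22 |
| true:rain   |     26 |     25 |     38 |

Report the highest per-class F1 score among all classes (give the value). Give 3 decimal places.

Per-class F1 score (2·TP/(2·TP+FP+FN)):
  fog: TP=56, FP=18+26=44, FN=43+25=68 → 112/224 = 0.5000
  clear: TP=81, FP=43+25=68, FN=18+22=40 → 162/270 = 0.6000
  rain: TP=38, FP=25+22=47, FN=26+25=51 → 76/174 = 0.4368
Highest is class 'clear' with F1 score = 0.600.

0.600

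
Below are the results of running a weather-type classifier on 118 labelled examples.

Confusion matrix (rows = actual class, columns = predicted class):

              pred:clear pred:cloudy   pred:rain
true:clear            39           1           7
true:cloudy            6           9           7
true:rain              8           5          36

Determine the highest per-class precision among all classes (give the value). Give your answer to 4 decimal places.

Per-class precision (TP/(TP+FP)):
  clear: TP=39, FP=6+8=14 → 39/53 = 0.73585
  cloudy: TP=9, FP=1+5=6 → 9/15 = 0.60000
  rain: TP=36, FP=7+7=14 → 36/50 = 0.72000
Highest is class 'clear' with precision = 0.7358.

0.7358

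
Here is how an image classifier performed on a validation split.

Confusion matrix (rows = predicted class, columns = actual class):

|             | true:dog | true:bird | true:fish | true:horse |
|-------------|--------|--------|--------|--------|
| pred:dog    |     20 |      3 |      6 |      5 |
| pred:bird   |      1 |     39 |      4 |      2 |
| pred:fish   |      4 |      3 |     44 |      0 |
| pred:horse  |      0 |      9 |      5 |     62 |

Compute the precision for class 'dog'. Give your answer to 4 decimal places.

0.5882

One-vs-rest for 'dog': TP = diagonal; FP = other classes predicted 'dog'; FN = 'dog' predicted as other.
precision = TP/(TP+FP).
dog: TP=20, FP=3+6+5=14 → 20/34 = 0.58824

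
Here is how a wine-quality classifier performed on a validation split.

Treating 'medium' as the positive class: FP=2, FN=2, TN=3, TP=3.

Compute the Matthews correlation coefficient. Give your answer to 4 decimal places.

MCC = (TP·TN − FP·FN) / √((TP+FP)(TP+FN)(TN+FP)(TN+FN))
Numerator = 3·3 − 2·2 = 5
Denominator = √(5·5·5·5) = √625 = 25.0000
MCC = 5 / 25.0000 = 0.2000

0.2000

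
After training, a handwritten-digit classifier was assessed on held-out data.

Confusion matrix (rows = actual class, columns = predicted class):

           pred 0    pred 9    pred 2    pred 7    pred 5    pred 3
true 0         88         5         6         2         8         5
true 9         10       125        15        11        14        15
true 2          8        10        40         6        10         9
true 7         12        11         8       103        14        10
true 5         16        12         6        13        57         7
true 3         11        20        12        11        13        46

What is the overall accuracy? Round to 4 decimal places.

Accuracy = trace / total = (88+125+40+103+57+46=459) / 769 = 459/769 = 0.5969

0.5969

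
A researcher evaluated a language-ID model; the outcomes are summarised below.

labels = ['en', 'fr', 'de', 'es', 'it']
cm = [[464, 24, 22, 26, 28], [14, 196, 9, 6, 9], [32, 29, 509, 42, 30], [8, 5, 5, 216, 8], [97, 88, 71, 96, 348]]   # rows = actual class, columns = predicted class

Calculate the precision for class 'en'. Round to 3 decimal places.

Treat 'en' as positive and all other classes as negative.
precision = TP/(TP+FP).
en: TP=464, FP=14+32+8+97=151 → 464/615 = 0.7545

0.754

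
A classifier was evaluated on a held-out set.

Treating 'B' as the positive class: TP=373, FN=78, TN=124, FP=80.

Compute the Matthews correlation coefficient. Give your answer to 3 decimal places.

0.436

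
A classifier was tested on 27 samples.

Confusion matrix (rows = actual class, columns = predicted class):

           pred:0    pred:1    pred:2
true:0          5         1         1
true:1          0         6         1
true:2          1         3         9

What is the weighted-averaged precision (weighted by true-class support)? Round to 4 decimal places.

Per-class precision (TP/(TP+FP)):
  0: TP=5, FP=0+1=1 → 5/6 = 0.83333
  1: TP=6, FP=1+3=4 → 6/10 = 0.60000
  2: TP=9, FP=1+1=2 → 9/11 = 0.81818
Weighted-precision = Σ (supportᵢ/N)·precisionᵢ with N=27: (7/27)·0.83333 + (7/27)·0.60000 + (13/27)·0.81818 = 0.7655

0.7655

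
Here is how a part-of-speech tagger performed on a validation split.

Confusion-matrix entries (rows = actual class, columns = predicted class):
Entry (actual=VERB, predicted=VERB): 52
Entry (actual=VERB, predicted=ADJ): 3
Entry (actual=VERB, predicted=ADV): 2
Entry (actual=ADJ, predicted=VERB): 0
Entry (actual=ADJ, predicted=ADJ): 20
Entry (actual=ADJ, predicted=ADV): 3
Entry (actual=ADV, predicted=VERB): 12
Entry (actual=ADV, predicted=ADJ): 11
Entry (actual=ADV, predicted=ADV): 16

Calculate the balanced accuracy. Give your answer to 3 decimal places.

Balanced accuracy = mean of per-class recall.
  VERB: recall = 52/57 = 0.9123
  ADJ: recall = 20/23 = 0.8696
  ADV: recall = 16/39 = 0.4103
Mean = (0.9123 + 0.8696 + 0.4103) / 3 = 0.731

0.731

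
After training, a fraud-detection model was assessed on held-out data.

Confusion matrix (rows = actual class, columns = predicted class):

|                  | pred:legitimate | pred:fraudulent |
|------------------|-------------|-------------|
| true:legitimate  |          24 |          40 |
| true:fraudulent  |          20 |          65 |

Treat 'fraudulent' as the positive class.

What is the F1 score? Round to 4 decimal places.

0.6842

Precision = TP/(TP+FP) = 65/105 = 0.6190
Recall = TP/(TP+FN) = 65/85 = 0.7647
F1 = 2·TP/(2·TP+FP+FN) = 130/190 = 0.6842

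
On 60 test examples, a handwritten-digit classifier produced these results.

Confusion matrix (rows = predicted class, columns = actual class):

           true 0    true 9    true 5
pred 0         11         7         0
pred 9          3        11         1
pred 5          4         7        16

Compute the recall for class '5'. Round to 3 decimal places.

Treat '5' as positive and all other classes as negative.
recall = TP/(TP+FN).
5: TP=16, FN=0+1=1 → 16/17 = 0.9412

0.941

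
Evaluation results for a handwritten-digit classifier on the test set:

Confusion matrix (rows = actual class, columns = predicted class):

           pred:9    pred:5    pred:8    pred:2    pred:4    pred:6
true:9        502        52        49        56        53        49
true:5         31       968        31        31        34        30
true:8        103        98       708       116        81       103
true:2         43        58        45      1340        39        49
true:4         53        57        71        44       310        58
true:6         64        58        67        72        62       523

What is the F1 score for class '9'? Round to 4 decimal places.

F1 score = 2·TP/(2·TP+FP+FN).
9: TP=502, FP=31+103+43+53+64=294, FN=52+49+56+53+49=259 → 1004/1557 = 0.64483

0.6448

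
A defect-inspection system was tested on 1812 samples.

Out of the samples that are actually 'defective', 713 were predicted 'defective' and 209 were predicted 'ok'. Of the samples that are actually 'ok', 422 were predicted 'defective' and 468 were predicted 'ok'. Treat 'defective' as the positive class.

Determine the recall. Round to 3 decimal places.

0.773

Recall = TP/(TP+FN) = 713/(713+209) = 713/922 = 0.773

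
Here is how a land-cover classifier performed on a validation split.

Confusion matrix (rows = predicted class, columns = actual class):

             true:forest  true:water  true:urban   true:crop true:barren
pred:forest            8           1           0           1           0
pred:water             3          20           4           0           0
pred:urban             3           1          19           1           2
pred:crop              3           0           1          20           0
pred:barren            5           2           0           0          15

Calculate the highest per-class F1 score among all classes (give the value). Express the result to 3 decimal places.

Per-class F1 score (2·TP/(2·TP+FP+FN)):
  forest: TP=8, FP=1+0+1+0=2, FN=3+3+3+5=14 → 16/32 = 0.5000
  water: TP=20, FP=3+4+0+0=7, FN=1+1+0+2=4 → 40/51 = 0.7843
  urban: TP=19, FP=3+1+1+2=7, FN=0+4+1+0=5 → 38/50 = 0.7600
  crop: TP=20, FP=3+0+1+0=4, FN=1+0+1+0=2 → 40/46 = 0.8696
  barren: TP=15, FP=5+2+0+0=7, FN=0+0+2+0=2 → 30/39 = 0.7692
Highest is class 'crop' with F1 score = 0.870.

0.870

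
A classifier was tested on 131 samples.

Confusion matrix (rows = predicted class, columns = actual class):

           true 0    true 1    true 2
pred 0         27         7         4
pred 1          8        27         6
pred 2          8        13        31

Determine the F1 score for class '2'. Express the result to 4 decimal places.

Treat '2' as positive and all other classes as negative.
F1 score = 2·TP/(2·TP+FP+FN).
2: TP=31, FP=8+13=21, FN=4+6=10 → 62/93 = 0.66667

0.6667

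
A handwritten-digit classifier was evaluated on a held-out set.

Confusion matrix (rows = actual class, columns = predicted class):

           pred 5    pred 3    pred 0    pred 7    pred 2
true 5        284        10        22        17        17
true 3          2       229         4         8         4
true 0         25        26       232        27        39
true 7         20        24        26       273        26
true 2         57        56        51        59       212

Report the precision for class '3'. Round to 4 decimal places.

0.6638

Treat '3' as positive and all other classes as negative.
precision = TP/(TP+FP).
3: TP=229, FP=10+26+24+56=116 → 229/345 = 0.66377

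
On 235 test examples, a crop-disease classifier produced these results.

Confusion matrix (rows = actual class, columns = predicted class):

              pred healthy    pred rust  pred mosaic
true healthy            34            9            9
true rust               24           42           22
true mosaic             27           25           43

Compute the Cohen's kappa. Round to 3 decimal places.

0.265

Observed agreement pₒ = trace/N = 119/235 = 0.5064
Expected agreement pₑ = Σ (rowᵢ·colᵢ)/N² = (52·85 + 88·76 + 95·74)/235² = 0.3284
κ = (pₒ − pₑ)/(1 − pₑ) = (0.5064 − 0.3284)/(1 − 0.3284) = 0.265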